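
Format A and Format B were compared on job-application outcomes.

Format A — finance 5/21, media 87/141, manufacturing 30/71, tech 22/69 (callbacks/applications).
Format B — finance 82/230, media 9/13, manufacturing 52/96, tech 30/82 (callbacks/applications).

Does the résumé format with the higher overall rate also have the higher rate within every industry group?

No

Finance: Format A 5/21 = 23.8%, Format B 82/230 = 35.7% → Format B
Media: Format A 87/141 = 61.7%, Format B 9/13 = 69.2% → Format B
Manufacturing: Format A 30/71 = 42.3%, Format B 52/96 = 54.2% → Format B
Tech: Format A 22/69 = 31.9%, Format B 30/82 = 36.6% → Format B
Overall: Format A 144/302 = 47.7%, Format B 173/421 = 41.1% → Format A
Format B wins each industry group but Format A wins overall — the comparison reverses. Format B's applications skew toward finance, which has a lower base rate.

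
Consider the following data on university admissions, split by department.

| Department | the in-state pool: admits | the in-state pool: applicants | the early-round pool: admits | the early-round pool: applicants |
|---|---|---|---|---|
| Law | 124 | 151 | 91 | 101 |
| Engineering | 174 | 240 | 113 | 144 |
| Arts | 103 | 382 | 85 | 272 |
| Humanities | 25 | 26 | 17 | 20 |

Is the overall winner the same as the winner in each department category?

Law: the in-state pool 124/151 = 82.1%, the early-round pool 91/101 = 90.1% → the early-round pool
Engineering: the in-state pool 174/240 = 72.5%, the early-round pool 113/144 = 78.5% → the early-round pool
Arts: the in-state pool 103/382 = 27.0%, the early-round pool 85/272 = 31.2% → the early-round pool
Humanities: the in-state pool 25/26 = 96.2%, the early-round pool 17/20 = 85.0% → the in-state pool
Overall: the in-state pool 426/799 = 53.3%, the early-round pool 306/537 = 57.0% → the early-round pool
Neither sweeps: the in-state pool wins 1 of 4 groups, the early-round pool wins 3. The early-round pool wins overall but not every group — no Simpson reversal.

No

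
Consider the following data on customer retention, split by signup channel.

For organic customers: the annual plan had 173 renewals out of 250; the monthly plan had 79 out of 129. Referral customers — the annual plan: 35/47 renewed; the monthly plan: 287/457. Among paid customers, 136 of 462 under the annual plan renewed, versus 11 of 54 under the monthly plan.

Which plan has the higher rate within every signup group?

Organic: the annual plan 173/250 = 69.2%, the monthly plan 79/129 = 61.2% → the annual plan
Referral: the annual plan 35/47 = 74.5%, the monthly plan 287/457 = 62.8% → the annual plan
Paid: the annual plan 136/462 = 29.4%, the monthly plan 11/54 = 20.4% → the annual plan
The annual plan has the higher rate in all 3 groups.

the annual plan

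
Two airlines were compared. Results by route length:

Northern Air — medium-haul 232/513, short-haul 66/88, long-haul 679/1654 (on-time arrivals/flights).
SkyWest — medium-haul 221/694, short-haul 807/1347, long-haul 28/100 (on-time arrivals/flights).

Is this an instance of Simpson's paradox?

Medium-haul: Northern Air 232/513 = 45.2%, SkyWest 221/694 = 31.8% → Northern Air
Short-haul: Northern Air 66/88 = 75.0%, SkyWest 807/1347 = 59.9% → Northern Air
Long-haul: Northern Air 679/1654 = 41.1%, SkyWest 28/100 = 28.0% → Northern Air
Overall: Northern Air 977/2255 = 43.3%, SkyWest 1056/2141 = 49.3% → SkyWest
Northern Air wins each route group but SkyWest wins overall — the comparison reverses. Northern Air's flights skew toward long-haul, which has a lower base rate.

Yes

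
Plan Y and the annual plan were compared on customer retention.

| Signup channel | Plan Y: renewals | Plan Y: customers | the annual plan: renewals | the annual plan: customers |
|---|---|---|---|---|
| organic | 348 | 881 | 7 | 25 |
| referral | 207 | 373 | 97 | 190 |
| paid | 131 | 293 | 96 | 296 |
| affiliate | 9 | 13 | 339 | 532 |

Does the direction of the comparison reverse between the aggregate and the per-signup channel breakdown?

Organic: Plan Y 348/881 = 39.5%, the annual plan 7/25 = 28.0% → Plan Y
Referral: Plan Y 207/373 = 55.5%, the annual plan 97/190 = 51.1% → Plan Y
Paid: Plan Y 131/293 = 44.7%, the annual plan 96/296 = 32.4% → Plan Y
Affiliate: Plan Y 9/13 = 69.2%, the annual plan 339/532 = 63.7% → Plan Y
Overall: Plan Y 695/1560 = 44.6%, the annual plan 539/1043 = 51.7% → the annual plan
Plan Y wins each signup group but the annual plan wins overall — the comparison reverses. Plan Y's customers skew toward organic, which has a lower base rate.

Yes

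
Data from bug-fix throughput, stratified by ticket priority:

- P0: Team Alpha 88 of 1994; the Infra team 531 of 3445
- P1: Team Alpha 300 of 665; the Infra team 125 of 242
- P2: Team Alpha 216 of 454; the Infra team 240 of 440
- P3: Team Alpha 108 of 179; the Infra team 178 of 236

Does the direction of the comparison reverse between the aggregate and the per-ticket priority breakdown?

No

P0: Team Alpha 88/1994 = 4.4%, the Infra team 531/3445 = 15.4% → the Infra team
P1: Team Alpha 300/665 = 45.1%, the Infra team 125/242 = 51.7% → the Infra team
P2: Team Alpha 216/454 = 47.6%, the Infra team 240/440 = 54.5% → the Infra team
P3: Team Alpha 108/179 = 60.3%, the Infra team 178/236 = 75.4% → the Infra team
Overall: Team Alpha 712/3292 = 21.6%, the Infra team 1074/4363 = 24.6% → the Infra team
The Infra team wins overall and in every ticket group — no reversal.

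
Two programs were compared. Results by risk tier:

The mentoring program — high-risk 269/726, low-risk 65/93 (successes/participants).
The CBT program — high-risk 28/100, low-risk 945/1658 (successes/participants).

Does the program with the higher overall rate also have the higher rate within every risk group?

No

High-risk: the mentoring program 269/726 = 37.1%, the CBT program 28/100 = 28.0% → the mentoring program
Low-risk: the mentoring program 65/93 = 69.9%, the CBT program 945/1658 = 57.0% → the mentoring program
Overall: the mentoring program 334/819 = 40.8%, the CBT program 973/1758 = 55.3% → the CBT program
The mentoring program wins each risk group but the CBT program wins overall — the comparison reverses. The mentoring program's participants skew toward high-risk, which has a lower base rate.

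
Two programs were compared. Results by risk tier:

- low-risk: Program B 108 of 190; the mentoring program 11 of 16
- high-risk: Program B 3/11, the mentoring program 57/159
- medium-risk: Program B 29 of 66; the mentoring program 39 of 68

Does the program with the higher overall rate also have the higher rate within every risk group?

Low-risk: Program B 108/190 = 56.8%, the mentoring program 11/16 = 68.8% → the mentoring program
High-risk: Program B 3/11 = 27.3%, the mentoring program 57/159 = 35.8% → the mentoring program
Medium-risk: Program B 29/66 = 43.9%, the mentoring program 39/68 = 57.4% → the mentoring program
Overall: Program B 140/267 = 52.4%, the mentoring program 107/243 = 44.0% → Program B
The mentoring program wins each risk group but Program B wins overall — the comparison reverses. The mentoring program's participants skew toward high-risk, which has a lower base rate.

No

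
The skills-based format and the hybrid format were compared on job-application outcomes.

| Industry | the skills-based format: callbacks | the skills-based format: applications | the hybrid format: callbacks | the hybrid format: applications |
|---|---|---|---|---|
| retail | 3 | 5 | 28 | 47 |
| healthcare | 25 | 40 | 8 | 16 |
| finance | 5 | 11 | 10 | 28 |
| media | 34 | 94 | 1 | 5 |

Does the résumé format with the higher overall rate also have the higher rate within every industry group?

Retail: the skills-based format 3/5 = 60.0%, the hybrid format 28/47 = 59.6% → the skills-based format
Healthcare: the skills-based format 25/40 = 62.5%, the hybrid format 8/16 = 50.0% → the skills-based format
Finance: the skills-based format 5/11 = 45.5%, the hybrid format 10/28 = 35.7% → the skills-based format
Media: the skills-based format 34/94 = 36.2%, the hybrid format 1/5 = 20.0% → the skills-based format
Overall: the skills-based format 67/150 = 44.7%, the hybrid format 47/96 = 49.0% → the hybrid format
The skills-based format wins each industry group but the hybrid format wins overall — the comparison reverses. The skills-based format's applications skew toward media, which has a lower base rate.

No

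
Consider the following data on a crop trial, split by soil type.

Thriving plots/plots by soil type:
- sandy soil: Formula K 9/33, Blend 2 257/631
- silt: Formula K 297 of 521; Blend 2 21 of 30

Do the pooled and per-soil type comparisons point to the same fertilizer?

No

Sandy soil: Formula K 9/33 = 27.3%, Blend 2 257/631 = 40.7% → Blend 2
Silt: Formula K 297/521 = 57.0%, Blend 2 21/30 = 70.0% → Blend 2
Overall: Formula K 306/554 = 55.2%, Blend 2 278/661 = 42.1% → Formula K
Blend 2 wins each soil group but Formula K wins overall — the comparison reverses. Blend 2's plots skew toward sandy soil, which has a lower base rate.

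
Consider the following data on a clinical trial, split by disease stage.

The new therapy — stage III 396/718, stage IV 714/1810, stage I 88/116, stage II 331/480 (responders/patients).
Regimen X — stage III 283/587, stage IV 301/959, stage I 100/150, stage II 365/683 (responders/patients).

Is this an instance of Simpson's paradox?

No

Stage III: the new therapy 396/718 = 55.2%, Regimen X 283/587 = 48.2% → the new therapy
Stage IV: the new therapy 714/1810 = 39.4%, Regimen X 301/959 = 31.4% → the new therapy
Stage I: the new therapy 88/116 = 75.9%, Regimen X 100/150 = 66.7% → the new therapy
Stage II: the new therapy 331/480 = 69.0%, Regimen X 365/683 = 53.4% → the new therapy
Overall: the new therapy 1529/3124 = 48.9%, Regimen X 1049/2379 = 44.1% → the new therapy
The new therapy wins overall and in every disease group — no reversal.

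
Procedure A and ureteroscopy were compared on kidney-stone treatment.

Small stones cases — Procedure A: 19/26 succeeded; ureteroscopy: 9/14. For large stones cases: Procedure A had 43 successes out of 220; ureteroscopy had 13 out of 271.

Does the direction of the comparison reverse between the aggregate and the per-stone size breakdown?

Small stones: Procedure A 19/26 = 73.1%, ureteroscopy 9/14 = 64.3% → Procedure A
Large stones: Procedure A 43/220 = 19.5%, ureteroscopy 13/271 = 4.8% → Procedure A
Overall: Procedure A 62/246 = 25.2%, ureteroscopy 22/285 = 7.7% → Procedure A
Procedure A wins overall and in every stone group — no reversal.

No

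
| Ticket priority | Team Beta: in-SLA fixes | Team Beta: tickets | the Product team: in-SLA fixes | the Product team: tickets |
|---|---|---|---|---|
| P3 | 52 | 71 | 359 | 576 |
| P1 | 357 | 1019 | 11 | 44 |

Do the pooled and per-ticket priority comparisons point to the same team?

P3: Team Beta 52/71 = 73.2%, the Product team 359/576 = 62.3% → Team Beta
P1: Team Beta 357/1019 = 35.0%, the Product team 11/44 = 25.0% → Team Beta
Overall: Team Beta 409/1090 = 37.5%, the Product team 370/620 = 59.7% → the Product team
Team Beta wins each ticket group but the Product team wins overall — the comparison reverses. Team Beta's tickets skew toward P1, which has a lower base rate.

No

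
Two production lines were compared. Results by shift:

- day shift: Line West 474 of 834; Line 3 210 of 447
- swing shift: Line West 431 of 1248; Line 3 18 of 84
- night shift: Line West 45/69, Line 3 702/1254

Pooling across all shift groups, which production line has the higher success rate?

Day shift: Line West 474/834 = 56.8%, Line 3 210/447 = 47.0% → Line West
Swing shift: Line West 431/1248 = 34.5%, Line 3 18/84 = 21.4% → Line West
Night shift: Line West 45/69 = 65.2%, Line 3 702/1254 = 56.0% → Line West
Overall: Line West 950/2151 = 44.2%, Line 3 930/1785 = 52.1% → Line 3
(Line West wins every shift group but Line 3 wins overall — Line West's units skew toward the low-rate swing shift group.)

Line 3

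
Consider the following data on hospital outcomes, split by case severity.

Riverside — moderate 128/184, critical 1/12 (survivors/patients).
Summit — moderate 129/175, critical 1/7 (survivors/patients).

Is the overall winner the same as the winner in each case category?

Moderate: Riverside 128/184 = 69.6%, Summit 129/175 = 73.7% → Summit
Critical: Riverside 1/12 = 8.3%, Summit 1/7 = 14.3% → Summit
Overall: Riverside 129/196 = 65.8%, Summit 130/182 = 71.4% → Summit
Summit wins overall and in every case group — no reversal.

Yes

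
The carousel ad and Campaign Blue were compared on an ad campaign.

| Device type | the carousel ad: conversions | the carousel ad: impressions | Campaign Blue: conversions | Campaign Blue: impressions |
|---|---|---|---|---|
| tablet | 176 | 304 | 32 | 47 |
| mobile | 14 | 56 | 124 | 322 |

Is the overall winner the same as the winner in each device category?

No

Tablet: the carousel ad 176/304 = 57.9%, Campaign Blue 32/47 = 68.1% → Campaign Blue
Mobile: the carousel ad 14/56 = 25.0%, Campaign Blue 124/322 = 38.5% → Campaign Blue
Overall: the carousel ad 190/360 = 52.8%, Campaign Blue 156/369 = 42.3% → the carousel ad
Campaign Blue wins each device group but the carousel ad wins overall — the comparison reverses. Campaign Blue's impressions skew toward mobile, which has a lower base rate.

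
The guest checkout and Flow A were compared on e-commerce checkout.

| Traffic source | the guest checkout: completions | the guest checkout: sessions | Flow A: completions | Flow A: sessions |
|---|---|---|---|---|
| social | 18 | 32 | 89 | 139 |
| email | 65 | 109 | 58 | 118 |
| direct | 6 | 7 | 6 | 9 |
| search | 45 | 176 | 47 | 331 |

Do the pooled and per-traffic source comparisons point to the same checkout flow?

No

Social: the guest checkout 18/32 = 56.2%, Flow A 89/139 = 64.0% → Flow A
Email: the guest checkout 65/109 = 59.6%, Flow A 58/118 = 49.2% → the guest checkout
Direct: the guest checkout 6/7 = 85.7%, Flow A 6/9 = 66.7% → the guest checkout
Search: the guest checkout 45/176 = 25.6%, Flow A 47/331 = 14.2% → the guest checkout
Overall: the guest checkout 134/324 = 41.4%, Flow A 200/597 = 33.5% → the guest checkout
Neither sweeps: the guest checkout wins 3 of 4 groups, Flow A wins 1. The guest checkout wins overall but not every group — no Simpson reversal.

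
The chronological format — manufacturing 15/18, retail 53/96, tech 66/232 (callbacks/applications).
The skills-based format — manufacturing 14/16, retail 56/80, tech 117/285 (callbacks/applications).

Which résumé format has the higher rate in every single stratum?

Manufacturing: the chronological format 15/18 = 83.3%, the skills-based format 14/16 = 87.5% → the skills-based format
Retail: the chronological format 53/96 = 55.2%, the skills-based format 56/80 = 70.0% → the skills-based format
Tech: the chronological format 66/232 = 28.4%, the skills-based format 117/285 = 41.1% → the skills-based format
The skills-based format has the higher rate in all 3 groups.

the skills-based format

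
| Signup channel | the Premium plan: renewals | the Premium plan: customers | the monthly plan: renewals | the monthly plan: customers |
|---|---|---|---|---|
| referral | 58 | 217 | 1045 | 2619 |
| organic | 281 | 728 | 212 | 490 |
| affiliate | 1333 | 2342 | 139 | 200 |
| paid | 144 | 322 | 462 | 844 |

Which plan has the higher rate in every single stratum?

the monthly plan

Referral: the Premium plan 58/217 = 26.7%, the monthly plan 1045/2619 = 39.9% → the monthly plan
Organic: the Premium plan 281/728 = 38.6%, the monthly plan 212/490 = 43.3% → the monthly plan
Affiliate: the Premium plan 1333/2342 = 56.9%, the monthly plan 139/200 = 69.5% → the monthly plan
Paid: the Premium plan 144/322 = 44.7%, the monthly plan 462/844 = 54.7% → the monthly plan
The monthly plan has the higher rate in all 4 groups.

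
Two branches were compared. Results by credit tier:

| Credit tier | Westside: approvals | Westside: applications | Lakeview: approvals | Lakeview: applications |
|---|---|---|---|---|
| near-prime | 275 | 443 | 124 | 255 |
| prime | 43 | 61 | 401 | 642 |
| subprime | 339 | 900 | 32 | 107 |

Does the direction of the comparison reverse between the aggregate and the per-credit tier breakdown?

Near-prime: Westside 275/443 = 62.1%, Lakeview 124/255 = 48.6% → Westside
Prime: Westside 43/61 = 70.5%, Lakeview 401/642 = 62.5% → Westside
Subprime: Westside 339/900 = 37.7%, Lakeview 32/107 = 29.9% → Westside
Overall: Westside 657/1404 = 46.8%, Lakeview 557/1004 = 55.5% → Lakeview
Westside wins each credit group but Lakeview wins overall — the comparison reverses. Westside's applications skew toward subprime, which has a lower base rate.

Yes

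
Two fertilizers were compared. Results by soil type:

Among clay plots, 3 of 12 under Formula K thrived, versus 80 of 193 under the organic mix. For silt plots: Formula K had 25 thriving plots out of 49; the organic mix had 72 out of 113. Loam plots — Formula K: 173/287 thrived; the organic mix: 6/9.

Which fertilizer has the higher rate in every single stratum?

the organic mix

Clay: Formula K 3/12 = 25.0%, the organic mix 80/193 = 41.5% → the organic mix
Silt: Formula K 25/49 = 51.0%, the organic mix 72/113 = 63.7% → the organic mix
Loam: Formula K 173/287 = 60.3%, the organic mix 6/9 = 66.7% → the organic mix
The organic mix has the higher rate in all 3 groups.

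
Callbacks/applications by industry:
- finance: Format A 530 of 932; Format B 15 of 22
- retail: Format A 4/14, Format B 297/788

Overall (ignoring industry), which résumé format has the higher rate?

Format A

Finance: Format A 530/932 = 56.9%, Format B 15/22 = 68.2% → Format B
Retail: Format A 4/14 = 28.6%, Format B 297/788 = 37.7% → Format B
Overall: Format A 534/946 = 56.4%, Format B 312/810 = 38.5% → Format A
(Format B wins every industry group but Format A wins overall — Format B's applications skew toward the low-rate retail group.)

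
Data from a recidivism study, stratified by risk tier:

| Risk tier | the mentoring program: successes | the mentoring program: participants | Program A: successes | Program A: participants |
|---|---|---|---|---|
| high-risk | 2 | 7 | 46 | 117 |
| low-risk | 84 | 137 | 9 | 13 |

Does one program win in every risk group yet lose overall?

Yes

High-risk: the mentoring program 2/7 = 28.6%, Program A 46/117 = 39.3% → Program A
Low-risk: the mentoring program 84/137 = 61.3%, Program A 9/13 = 69.2% → Program A
Overall: the mentoring program 86/144 = 59.7%, Program A 55/130 = 42.3% → the mentoring program
Program A wins each risk group but the mentoring program wins overall — the comparison reverses. Program A's participants skew toward high-risk, which has a lower base rate.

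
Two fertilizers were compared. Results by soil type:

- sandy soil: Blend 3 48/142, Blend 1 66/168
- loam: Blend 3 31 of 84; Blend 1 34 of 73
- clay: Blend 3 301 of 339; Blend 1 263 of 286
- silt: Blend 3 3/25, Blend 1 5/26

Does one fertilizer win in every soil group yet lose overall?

No

Sandy soil: Blend 3 48/142 = 33.8%, Blend 1 66/168 = 39.3% → Blend 1
Loam: Blend 3 31/84 = 36.9%, Blend 1 34/73 = 46.6% → Blend 1
Clay: Blend 3 301/339 = 88.8%, Blend 1 263/286 = 92.0% → Blend 1
Silt: Blend 3 3/25 = 12.0%, Blend 1 5/26 = 19.2% → Blend 1
Overall: Blend 3 383/590 = 64.9%, Blend 1 368/553 = 66.5% → Blend 1
Blend 1 wins overall and in every soil group — no reversal.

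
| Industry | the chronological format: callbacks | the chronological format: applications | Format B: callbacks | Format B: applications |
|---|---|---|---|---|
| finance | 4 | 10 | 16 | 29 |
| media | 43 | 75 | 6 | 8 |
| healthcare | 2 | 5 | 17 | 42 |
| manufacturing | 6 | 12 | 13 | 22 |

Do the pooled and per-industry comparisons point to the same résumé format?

Finance: the chronological format 4/10 = 40.0%, Format B 16/29 = 55.2% → Format B
Media: the chronological format 43/75 = 57.3%, Format B 6/8 = 75.0% → Format B
Healthcare: the chronological format 2/5 = 40.0%, Format B 17/42 = 40.5% → Format B
Manufacturing: the chronological format 6/12 = 50.0%, Format B 13/22 = 59.1% → Format B
Overall: the chronological format 55/102 = 53.9%, Format B 52/101 = 51.5% → the chronological format
Format B wins each industry group but the chronological format wins overall — the comparison reverses. Format B's applications skew toward healthcare, which has a lower base rate.

No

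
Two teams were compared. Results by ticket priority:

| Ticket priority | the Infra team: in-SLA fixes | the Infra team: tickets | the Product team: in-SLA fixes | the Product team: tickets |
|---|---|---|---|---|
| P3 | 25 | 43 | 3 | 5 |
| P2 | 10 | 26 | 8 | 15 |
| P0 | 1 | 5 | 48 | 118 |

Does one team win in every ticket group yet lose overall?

P3: the Infra team 25/43 = 58.1%, the Product team 3/5 = 60.0% → the Product team
P2: the Infra team 10/26 = 38.5%, the Product team 8/15 = 53.3% → the Product team
P0: the Infra team 1/5 = 20.0%, the Product team 48/118 = 40.7% → the Product team
Overall: the Infra team 36/74 = 48.6%, the Product team 59/138 = 42.8% → the Infra team
The Product team wins each ticket group but the Infra team wins overall — the comparison reverses. The Product team's tickets skew toward P0, which has a lower base rate.

Yes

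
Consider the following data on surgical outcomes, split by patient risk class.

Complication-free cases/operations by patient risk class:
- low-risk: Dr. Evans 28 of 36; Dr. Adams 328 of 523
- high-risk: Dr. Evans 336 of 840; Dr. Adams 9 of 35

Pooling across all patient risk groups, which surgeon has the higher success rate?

Dr. Adams

Low-risk: Dr. Evans 28/36 = 77.8%, Dr. Adams 328/523 = 62.7% → Dr. Evans
High-risk: Dr. Evans 336/840 = 40.0%, Dr. Adams 9/35 = 25.7% → Dr. Evans
Overall: Dr. Evans 364/876 = 41.6%, Dr. Adams 337/558 = 60.4% → Dr. Adams
(Dr. Evans wins every patient risk group but Dr. Adams wins overall — Dr. Evans's operations skew toward the low-rate high-risk group.)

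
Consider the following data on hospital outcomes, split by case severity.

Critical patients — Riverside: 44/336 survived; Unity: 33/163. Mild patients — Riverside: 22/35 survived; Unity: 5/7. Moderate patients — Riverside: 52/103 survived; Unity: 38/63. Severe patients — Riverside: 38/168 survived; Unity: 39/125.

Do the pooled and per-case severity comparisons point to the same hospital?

Critical: Riverside 44/336 = 13.1%, Unity 33/163 = 20.2% → Unity
Mild: Riverside 22/35 = 62.9%, Unity 5/7 = 71.4% → Unity
Moderate: Riverside 52/103 = 50.5%, Unity 38/63 = 60.3% → Unity
Severe: Riverside 38/168 = 22.6%, Unity 39/125 = 31.2% → Unity
Overall: Riverside 156/642 = 24.3%, Unity 115/358 = 32.1% → Unity
Unity wins overall and in every case group — no reversal.

Yes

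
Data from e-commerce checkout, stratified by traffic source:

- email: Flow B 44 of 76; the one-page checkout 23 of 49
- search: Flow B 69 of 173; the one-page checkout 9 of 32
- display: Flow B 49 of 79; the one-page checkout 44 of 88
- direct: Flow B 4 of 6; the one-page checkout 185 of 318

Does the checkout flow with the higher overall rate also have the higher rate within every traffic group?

Email: Flow B 44/76 = 57.9%, the one-page checkout 23/49 = 46.9% → Flow B
Search: Flow B 69/173 = 39.9%, the one-page checkout 9/32 = 28.1% → Flow B
Display: Flow B 49/79 = 62.0%, the one-page checkout 44/88 = 50.0% → Flow B
Direct: Flow B 4/6 = 66.7%, the one-page checkout 185/318 = 58.2% → Flow B
Overall: Flow B 166/334 = 49.7%, the one-page checkout 261/487 = 53.6% → the one-page checkout
Flow B wins each traffic group but the one-page checkout wins overall — the comparison reverses. Flow B's sessions skew toward search, which has a lower base rate.

No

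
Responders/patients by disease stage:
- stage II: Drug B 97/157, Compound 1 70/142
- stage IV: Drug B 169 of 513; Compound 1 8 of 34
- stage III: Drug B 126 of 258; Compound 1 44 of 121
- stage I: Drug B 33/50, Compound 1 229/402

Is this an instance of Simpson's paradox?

Stage II: Drug B 97/157 = 61.8%, Compound 1 70/142 = 49.3% → Drug B
Stage IV: Drug B 169/513 = 32.9%, Compound 1 8/34 = 23.5% → Drug B
Stage III: Drug B 126/258 = 48.8%, Compound 1 44/121 = 36.4% → Drug B
Stage I: Drug B 33/50 = 66.0%, Compound 1 229/402 = 57.0% → Drug B
Overall: Drug B 425/978 = 43.5%, Compound 1 351/699 = 50.2% → Compound 1
Drug B wins each disease group but Compound 1 wins overall — the comparison reverses. Drug B's patients skew toward stage IV, which has a lower base rate.

Yes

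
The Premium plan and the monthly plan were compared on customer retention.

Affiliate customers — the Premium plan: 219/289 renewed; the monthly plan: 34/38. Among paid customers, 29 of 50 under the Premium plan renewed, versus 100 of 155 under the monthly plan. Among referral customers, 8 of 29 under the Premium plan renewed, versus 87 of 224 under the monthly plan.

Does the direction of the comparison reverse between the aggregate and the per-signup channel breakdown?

Yes

Affiliate: the Premium plan 219/289 = 75.8%, the monthly plan 34/38 = 89.5% → the monthly plan
Paid: the Premium plan 29/50 = 58.0%, the monthly plan 100/155 = 64.5% → the monthly plan
Referral: the Premium plan 8/29 = 27.6%, the monthly plan 87/224 = 38.8% → the monthly plan
Overall: the Premium plan 256/368 = 69.6%, the monthly plan 221/417 = 53.0% → the Premium plan
The monthly plan wins each signup group but the Premium plan wins overall — the comparison reverses. The monthly plan's customers skew toward referral, which has a lower base rate.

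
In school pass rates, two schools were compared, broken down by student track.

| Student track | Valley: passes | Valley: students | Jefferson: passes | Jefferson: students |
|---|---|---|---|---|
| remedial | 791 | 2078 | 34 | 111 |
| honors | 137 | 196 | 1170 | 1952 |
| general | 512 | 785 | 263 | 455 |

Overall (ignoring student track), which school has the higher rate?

Remedial: Valley 791/2078 = 38.1%, Jefferson 34/111 = 30.6% → Valley
Honors: Valley 137/196 = 69.9%, Jefferson 1170/1952 = 59.9% → Valley
General: Valley 512/785 = 65.2%, Jefferson 263/455 = 57.8% → Valley
Overall: Valley 1440/3059 = 47.1%, Jefferson 1467/2518 = 58.3% → Jefferson
(Valley wins every student group but Jefferson wins overall — Valley's students skew toward the low-rate remedial group.)

Jefferson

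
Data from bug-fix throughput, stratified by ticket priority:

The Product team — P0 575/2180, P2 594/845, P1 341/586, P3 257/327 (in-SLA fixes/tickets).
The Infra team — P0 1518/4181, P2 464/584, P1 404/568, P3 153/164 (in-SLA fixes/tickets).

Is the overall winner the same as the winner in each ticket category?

P0: the Product team 575/2180 = 26.4%, the Infra team 1518/4181 = 36.3% → the Infra team
P2: the Product team 594/845 = 70.3%, the Infra team 464/584 = 79.5% → the Infra team
P1: the Product team 341/586 = 58.2%, the Infra team 404/568 = 71.1% → the Infra team
P3: the Product team 257/327 = 78.6%, the Infra team 153/164 = 93.3% → the Infra team
Overall: the Product team 1767/3938 = 44.9%, the Infra team 2539/5497 = 46.2% → the Infra team
The Infra team wins overall and in every ticket group — no reversal.

Yes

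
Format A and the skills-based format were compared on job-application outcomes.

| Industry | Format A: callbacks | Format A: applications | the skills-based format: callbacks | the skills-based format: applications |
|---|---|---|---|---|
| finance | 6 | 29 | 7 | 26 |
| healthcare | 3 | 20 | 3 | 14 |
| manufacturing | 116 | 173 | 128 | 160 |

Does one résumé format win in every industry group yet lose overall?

No

Finance: Format A 6/29 = 20.7%, the skills-based format 7/26 = 26.9% → the skills-based format
Healthcare: Format A 3/20 = 15.0%, the skills-based format 3/14 = 21.4% → the skills-based format
Manufacturing: Format A 116/173 = 67.1%, the skills-based format 128/160 = 80.0% → the skills-based format
Overall: Format A 125/222 = 56.3%, the skills-based format 138/200 = 69.0% → the skills-based format
The skills-based format wins overall and in every industry group — no reversal.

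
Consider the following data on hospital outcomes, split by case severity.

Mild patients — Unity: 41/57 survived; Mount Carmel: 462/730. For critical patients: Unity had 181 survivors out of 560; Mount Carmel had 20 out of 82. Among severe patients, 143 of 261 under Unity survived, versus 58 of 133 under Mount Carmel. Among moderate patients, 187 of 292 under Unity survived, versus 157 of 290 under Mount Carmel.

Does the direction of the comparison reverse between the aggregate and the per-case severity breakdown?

Mild: Unity 41/57 = 71.9%, Mount Carmel 462/730 = 63.3% → Unity
Critical: Unity 181/560 = 32.3%, Mount Carmel 20/82 = 24.4% → Unity
Severe: Unity 143/261 = 54.8%, Mount Carmel 58/133 = 43.6% → Unity
Moderate: Unity 187/292 = 64.0%, Mount Carmel 157/290 = 54.1% → Unity
Overall: Unity 552/1170 = 47.2%, Mount Carmel 697/1235 = 56.4% → Mount Carmel
Unity wins each case group but Mount Carmel wins overall — the comparison reverses. Unity's patients skew toward critical, which has a lower base rate.

Yes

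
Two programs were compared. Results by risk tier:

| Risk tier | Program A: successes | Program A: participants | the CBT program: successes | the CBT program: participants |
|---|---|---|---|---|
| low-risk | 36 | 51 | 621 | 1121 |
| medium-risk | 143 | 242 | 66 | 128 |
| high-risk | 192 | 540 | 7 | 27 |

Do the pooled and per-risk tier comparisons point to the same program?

Low-risk: Program A 36/51 = 70.6%, the CBT program 621/1121 = 55.4% → Program A
Medium-risk: Program A 143/242 = 59.1%, the CBT program 66/128 = 51.6% → Program A
High-risk: Program A 192/540 = 35.6%, the CBT program 7/27 = 25.9% → Program A
Overall: Program A 371/833 = 44.5%, the CBT program 694/1276 = 54.4% → the CBT program
Program A wins each risk group but the CBT program wins overall — the comparison reverses. Program A's participants skew toward high-risk, which has a lower base rate.

No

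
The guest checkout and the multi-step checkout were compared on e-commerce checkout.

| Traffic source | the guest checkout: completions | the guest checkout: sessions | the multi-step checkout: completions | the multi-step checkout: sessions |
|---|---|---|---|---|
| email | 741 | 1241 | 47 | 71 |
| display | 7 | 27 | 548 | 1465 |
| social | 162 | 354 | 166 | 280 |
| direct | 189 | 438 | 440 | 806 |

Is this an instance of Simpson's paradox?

Yes

Email: the guest checkout 741/1241 = 59.7%, the multi-step checkout 47/71 = 66.2% → the multi-step checkout
Display: the guest checkout 7/27 = 25.9%, the multi-step checkout 548/1465 = 37.4% → the multi-step checkout
Social: the guest checkout 162/354 = 45.8%, the multi-step checkout 166/280 = 59.3% → the multi-step checkout
Direct: the guest checkout 189/438 = 43.2%, the multi-step checkout 440/806 = 54.6% → the multi-step checkout
Overall: the guest checkout 1099/2060 = 53.3%, the multi-step checkout 1201/2622 = 45.8% → the guest checkout
The multi-step checkout wins each traffic group but the guest checkout wins overall — the comparison reverses. The multi-step checkout's sessions skew toward display, which has a lower base rate.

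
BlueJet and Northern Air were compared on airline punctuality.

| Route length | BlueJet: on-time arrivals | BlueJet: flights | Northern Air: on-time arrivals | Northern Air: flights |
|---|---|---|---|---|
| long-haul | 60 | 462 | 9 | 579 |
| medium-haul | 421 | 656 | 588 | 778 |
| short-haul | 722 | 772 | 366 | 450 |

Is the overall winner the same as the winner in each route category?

Long-haul: BlueJet 60/462 = 13.0%, Northern Air 9/579 = 1.6% → BlueJet
Medium-haul: BlueJet 421/656 = 64.2%, Northern Air 588/778 = 75.6% → Northern Air
Short-haul: BlueJet 722/772 = 93.5%, Northern Air 366/450 = 81.3% → BlueJet
Overall: BlueJet 1203/1890 = 63.7%, Northern Air 963/1807 = 53.3% → BlueJet
Neither sweeps: BlueJet wins 2 of 3 groups, Northern Air wins 1. BlueJet wins overall but not every group — no Simpson reversal.

No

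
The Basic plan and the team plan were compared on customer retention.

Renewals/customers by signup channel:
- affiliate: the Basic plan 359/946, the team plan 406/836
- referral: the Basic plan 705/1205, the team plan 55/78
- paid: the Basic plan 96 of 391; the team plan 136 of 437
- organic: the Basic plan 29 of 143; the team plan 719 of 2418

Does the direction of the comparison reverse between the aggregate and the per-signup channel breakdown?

Affiliate: the Basic plan 359/946 = 37.9%, the team plan 406/836 = 48.6% → the team plan
Referral: the Basic plan 705/1205 = 58.5%, the team plan 55/78 = 70.5% → the team plan
Paid: the Basic plan 96/391 = 24.6%, the team plan 136/437 = 31.1% → the team plan
Organic: the Basic plan 29/143 = 20.3%, the team plan 719/2418 = 29.7% → the team plan
Overall: the Basic plan 1189/2685 = 44.3%, the team plan 1316/3769 = 34.9% → the Basic plan
The team plan wins each signup group but the Basic plan wins overall — the comparison reverses. The team plan's customers skew toward organic, which has a lower base rate.

Yes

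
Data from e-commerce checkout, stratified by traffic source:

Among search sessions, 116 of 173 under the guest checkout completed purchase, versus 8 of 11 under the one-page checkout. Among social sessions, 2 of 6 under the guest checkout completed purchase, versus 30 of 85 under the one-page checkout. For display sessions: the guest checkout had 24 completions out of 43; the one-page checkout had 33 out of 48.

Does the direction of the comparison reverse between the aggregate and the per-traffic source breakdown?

Yes

Search: the guest checkout 116/173 = 67.1%, the one-page checkout 8/11 = 72.7% → the one-page checkout
Social: the guest checkout 2/6 = 33.3%, the one-page checkout 30/85 = 35.3% → the one-page checkout
Display: the guest checkout 24/43 = 55.8%, the one-page checkout 33/48 = 68.8% → the one-page checkout
Overall: the guest checkout 142/222 = 64.0%, the one-page checkout 71/144 = 49.3% → the guest checkout
The one-page checkout wins each traffic group but the guest checkout wins overall — the comparison reverses. The one-page checkout's sessions skew toward social, which has a lower base rate.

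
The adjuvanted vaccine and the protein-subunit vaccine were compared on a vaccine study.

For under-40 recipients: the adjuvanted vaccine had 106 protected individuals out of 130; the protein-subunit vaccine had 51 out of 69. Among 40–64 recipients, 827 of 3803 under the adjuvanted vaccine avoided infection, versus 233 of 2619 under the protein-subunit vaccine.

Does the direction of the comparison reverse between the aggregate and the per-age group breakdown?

No

Under-40: the adjuvanted vaccine 106/130 = 81.5%, the protein-subunit vaccine 51/69 = 73.9% → the adjuvanted vaccine
40–64: the adjuvanted vaccine 827/3803 = 21.7%, the protein-subunit vaccine 233/2619 = 8.9% → the adjuvanted vaccine
Overall: the adjuvanted vaccine 933/3933 = 23.7%, the protein-subunit vaccine 284/2688 = 10.6% → the adjuvanted vaccine
The adjuvanted vaccine wins overall and in every age group — no reversal.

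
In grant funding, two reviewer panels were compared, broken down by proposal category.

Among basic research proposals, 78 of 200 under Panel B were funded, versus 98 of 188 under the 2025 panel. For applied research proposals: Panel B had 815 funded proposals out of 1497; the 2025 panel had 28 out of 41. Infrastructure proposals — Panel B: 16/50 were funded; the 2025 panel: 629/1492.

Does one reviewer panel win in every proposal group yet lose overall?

Basic research: Panel B 78/200 = 39.0%, the 2025 panel 98/188 = 52.1% → the 2025 panel
Applied research: Panel B 815/1497 = 54.4%, the 2025 panel 28/41 = 68.3% → the 2025 panel
Infrastructure: Panel B 16/50 = 32.0%, the 2025 panel 629/1492 = 42.2% → the 2025 panel
Overall: Panel B 909/1747 = 52.0%, the 2025 panel 755/1721 = 43.9% → Panel B
The 2025 panel wins each proposal group but Panel B wins overall — the comparison reverses. The 2025 panel's proposals skew toward infrastructure, which has a lower base rate.

Yes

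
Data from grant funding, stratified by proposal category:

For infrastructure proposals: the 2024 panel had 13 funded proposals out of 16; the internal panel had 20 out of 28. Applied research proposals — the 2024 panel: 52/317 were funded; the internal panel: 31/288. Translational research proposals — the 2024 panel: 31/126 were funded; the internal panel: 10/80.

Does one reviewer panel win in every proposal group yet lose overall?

Infrastructure: the 2024 panel 13/16 = 81.2%, the internal panel 20/28 = 71.4% → the 2024 panel
Applied research: the 2024 panel 52/317 = 16.4%, the internal panel 31/288 = 10.8% → the 2024 panel
Translational research: the 2024 panel 31/126 = 24.6%, the internal panel 10/80 = 12.5% → the 2024 panel
Overall: the 2024 panel 96/459 = 20.9%, the internal panel 61/396 = 15.4% → the 2024 panel
The 2024 panel wins overall and in every proposal group — no reversal.

No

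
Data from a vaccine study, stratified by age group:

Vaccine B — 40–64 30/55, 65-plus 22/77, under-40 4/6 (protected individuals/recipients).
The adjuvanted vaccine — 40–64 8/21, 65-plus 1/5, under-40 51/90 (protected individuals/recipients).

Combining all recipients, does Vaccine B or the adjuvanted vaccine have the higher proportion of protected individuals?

40–64: Vaccine B 30/55 = 54.5%, the adjuvanted vaccine 8/21 = 38.1% → Vaccine B
65-plus: Vaccine B 22/77 = 28.6%, the adjuvanted vaccine 1/5 = 20.0% → Vaccine B
Under-40: Vaccine B 4/6 = 66.7%, the adjuvanted vaccine 51/90 = 56.7% → Vaccine B
Overall: Vaccine B 56/138 = 40.6%, the adjuvanted vaccine 60/116 = 51.7% → the adjuvanted vaccine
(Vaccine B wins every age group but the adjuvanted vaccine wins overall — Vaccine B's recipients skew toward the low-rate 65-plus group.)

the adjuvanted vaccine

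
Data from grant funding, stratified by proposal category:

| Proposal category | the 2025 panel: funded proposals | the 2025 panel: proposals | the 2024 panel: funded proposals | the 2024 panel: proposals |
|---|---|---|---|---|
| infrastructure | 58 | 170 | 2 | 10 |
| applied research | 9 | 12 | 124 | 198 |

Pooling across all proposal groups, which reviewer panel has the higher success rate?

the 2024 panel

Infrastructure: the 2025 panel 58/170 = 34.1%, the 2024 panel 2/10 = 20.0% → the 2025 panel
Applied research: the 2025 panel 9/12 = 75.0%, the 2024 panel 124/198 = 62.6% → the 2025 panel
Overall: the 2025 panel 67/182 = 36.8%, the 2024 panel 126/208 = 60.6% → the 2024 panel
(The 2025 panel wins every proposal group but the 2024 panel wins overall — the 2025 panel's proposals skew toward the low-rate infrastructure group.)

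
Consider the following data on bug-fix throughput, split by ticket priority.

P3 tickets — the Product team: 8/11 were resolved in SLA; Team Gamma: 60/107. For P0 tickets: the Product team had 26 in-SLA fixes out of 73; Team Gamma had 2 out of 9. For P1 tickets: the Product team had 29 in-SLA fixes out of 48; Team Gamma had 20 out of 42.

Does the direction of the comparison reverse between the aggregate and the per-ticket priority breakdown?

P3: the Product team 8/11 = 72.7%, Team Gamma 60/107 = 56.1% → the Product team
P0: the Product team 26/73 = 35.6%, Team Gamma 2/9 = 22.2% → the Product team
P1: the Product team 29/48 = 60.4%, Team Gamma 20/42 = 47.6% → the Product team
Overall: the Product team 63/132 = 47.7%, Team Gamma 82/158 = 51.9% → Team Gamma
The Product team wins each ticket group but Team Gamma wins overall — the comparison reverses. The Product team's tickets skew toward P0, which has a lower base rate.

Yes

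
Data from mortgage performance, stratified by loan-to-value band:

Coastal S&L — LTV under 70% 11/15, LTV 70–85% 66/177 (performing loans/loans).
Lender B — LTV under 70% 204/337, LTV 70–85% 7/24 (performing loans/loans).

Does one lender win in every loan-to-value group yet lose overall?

LTV under 70%: Coastal S&L 11/15 = 73.3%, Lender B 204/337 = 60.5% → Coastal S&L
LTV 70–85%: Coastal S&L 66/177 = 37.3%, Lender B 7/24 = 29.2% → Coastal S&L
Overall: Coastal S&L 77/192 = 40.1%, Lender B 211/361 = 58.4% → Lender B
Coastal S&L wins each loan-to-value group but Lender B wins overall — the comparison reverses. Coastal S&L's loans skew toward LTV 70–85%, which has a lower base rate.

Yes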